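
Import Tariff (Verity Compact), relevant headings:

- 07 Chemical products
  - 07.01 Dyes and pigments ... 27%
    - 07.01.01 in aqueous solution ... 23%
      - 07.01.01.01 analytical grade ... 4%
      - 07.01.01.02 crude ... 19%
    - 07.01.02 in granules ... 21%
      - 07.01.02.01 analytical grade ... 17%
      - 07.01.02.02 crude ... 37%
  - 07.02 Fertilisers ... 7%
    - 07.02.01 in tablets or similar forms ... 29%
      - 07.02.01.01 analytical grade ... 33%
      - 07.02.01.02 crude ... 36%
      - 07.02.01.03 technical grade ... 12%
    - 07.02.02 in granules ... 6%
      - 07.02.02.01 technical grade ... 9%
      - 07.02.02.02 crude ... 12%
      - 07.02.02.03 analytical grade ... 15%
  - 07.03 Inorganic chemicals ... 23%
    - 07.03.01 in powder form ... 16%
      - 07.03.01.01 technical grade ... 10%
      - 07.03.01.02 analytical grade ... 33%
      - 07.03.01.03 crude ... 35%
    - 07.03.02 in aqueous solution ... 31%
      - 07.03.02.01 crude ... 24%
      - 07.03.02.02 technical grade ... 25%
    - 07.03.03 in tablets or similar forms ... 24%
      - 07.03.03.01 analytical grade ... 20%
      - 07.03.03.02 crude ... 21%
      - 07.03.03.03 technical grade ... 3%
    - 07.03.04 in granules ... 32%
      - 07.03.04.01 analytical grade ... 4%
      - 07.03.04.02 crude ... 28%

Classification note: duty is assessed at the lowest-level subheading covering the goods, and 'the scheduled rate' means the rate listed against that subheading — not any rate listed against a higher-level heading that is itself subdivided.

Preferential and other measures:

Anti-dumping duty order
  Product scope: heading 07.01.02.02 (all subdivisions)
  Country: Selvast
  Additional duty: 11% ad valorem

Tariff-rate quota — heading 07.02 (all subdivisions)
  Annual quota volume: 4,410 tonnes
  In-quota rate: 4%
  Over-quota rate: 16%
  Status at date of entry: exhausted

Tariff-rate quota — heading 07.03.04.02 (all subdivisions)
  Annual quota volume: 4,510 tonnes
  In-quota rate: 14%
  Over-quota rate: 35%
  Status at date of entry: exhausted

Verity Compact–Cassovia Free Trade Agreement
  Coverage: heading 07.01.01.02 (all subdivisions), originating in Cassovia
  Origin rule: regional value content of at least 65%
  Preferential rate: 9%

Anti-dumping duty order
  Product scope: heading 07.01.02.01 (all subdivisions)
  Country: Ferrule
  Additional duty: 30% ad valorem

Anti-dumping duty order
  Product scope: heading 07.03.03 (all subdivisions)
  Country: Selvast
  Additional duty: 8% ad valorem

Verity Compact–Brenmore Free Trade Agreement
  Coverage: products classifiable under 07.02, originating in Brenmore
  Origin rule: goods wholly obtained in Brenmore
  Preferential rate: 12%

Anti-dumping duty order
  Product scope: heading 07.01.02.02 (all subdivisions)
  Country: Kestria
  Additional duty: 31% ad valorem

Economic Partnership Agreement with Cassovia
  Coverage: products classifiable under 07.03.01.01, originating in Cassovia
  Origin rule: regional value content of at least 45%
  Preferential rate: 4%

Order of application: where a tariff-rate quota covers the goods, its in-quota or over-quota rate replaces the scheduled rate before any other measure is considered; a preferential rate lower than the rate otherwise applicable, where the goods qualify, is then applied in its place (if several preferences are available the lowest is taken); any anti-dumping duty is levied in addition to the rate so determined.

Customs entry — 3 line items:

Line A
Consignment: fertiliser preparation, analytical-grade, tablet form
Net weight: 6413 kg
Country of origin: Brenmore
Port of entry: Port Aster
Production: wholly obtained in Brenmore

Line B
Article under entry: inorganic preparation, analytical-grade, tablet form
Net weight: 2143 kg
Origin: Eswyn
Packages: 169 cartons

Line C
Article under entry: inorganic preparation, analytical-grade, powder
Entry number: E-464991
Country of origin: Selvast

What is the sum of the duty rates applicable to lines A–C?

65%

Line A: fertiliser → 07.02; tablet form → 07.02.01; analytical-grade → 07.02.01.01. Scheduled 33%. quota on 07.02 exhausted → over-quota 16%; Brenmore agreement on 07.02: wholly obtained → 12% available; preferential 12%. → 12%.
Line B: inorganic → 07.03; tablet form → 07.03.03; analytical-grade → 07.03.03.01. Scheduled 20%. No special measure applies. → 20%.
Line C: inorganic → 07.03; powder → 07.03.01; analytical-grade → 07.03.01.02. Scheduled 33%. No special measure applies. → 33%.
Sum: 12% + 20% + 33% = 65%.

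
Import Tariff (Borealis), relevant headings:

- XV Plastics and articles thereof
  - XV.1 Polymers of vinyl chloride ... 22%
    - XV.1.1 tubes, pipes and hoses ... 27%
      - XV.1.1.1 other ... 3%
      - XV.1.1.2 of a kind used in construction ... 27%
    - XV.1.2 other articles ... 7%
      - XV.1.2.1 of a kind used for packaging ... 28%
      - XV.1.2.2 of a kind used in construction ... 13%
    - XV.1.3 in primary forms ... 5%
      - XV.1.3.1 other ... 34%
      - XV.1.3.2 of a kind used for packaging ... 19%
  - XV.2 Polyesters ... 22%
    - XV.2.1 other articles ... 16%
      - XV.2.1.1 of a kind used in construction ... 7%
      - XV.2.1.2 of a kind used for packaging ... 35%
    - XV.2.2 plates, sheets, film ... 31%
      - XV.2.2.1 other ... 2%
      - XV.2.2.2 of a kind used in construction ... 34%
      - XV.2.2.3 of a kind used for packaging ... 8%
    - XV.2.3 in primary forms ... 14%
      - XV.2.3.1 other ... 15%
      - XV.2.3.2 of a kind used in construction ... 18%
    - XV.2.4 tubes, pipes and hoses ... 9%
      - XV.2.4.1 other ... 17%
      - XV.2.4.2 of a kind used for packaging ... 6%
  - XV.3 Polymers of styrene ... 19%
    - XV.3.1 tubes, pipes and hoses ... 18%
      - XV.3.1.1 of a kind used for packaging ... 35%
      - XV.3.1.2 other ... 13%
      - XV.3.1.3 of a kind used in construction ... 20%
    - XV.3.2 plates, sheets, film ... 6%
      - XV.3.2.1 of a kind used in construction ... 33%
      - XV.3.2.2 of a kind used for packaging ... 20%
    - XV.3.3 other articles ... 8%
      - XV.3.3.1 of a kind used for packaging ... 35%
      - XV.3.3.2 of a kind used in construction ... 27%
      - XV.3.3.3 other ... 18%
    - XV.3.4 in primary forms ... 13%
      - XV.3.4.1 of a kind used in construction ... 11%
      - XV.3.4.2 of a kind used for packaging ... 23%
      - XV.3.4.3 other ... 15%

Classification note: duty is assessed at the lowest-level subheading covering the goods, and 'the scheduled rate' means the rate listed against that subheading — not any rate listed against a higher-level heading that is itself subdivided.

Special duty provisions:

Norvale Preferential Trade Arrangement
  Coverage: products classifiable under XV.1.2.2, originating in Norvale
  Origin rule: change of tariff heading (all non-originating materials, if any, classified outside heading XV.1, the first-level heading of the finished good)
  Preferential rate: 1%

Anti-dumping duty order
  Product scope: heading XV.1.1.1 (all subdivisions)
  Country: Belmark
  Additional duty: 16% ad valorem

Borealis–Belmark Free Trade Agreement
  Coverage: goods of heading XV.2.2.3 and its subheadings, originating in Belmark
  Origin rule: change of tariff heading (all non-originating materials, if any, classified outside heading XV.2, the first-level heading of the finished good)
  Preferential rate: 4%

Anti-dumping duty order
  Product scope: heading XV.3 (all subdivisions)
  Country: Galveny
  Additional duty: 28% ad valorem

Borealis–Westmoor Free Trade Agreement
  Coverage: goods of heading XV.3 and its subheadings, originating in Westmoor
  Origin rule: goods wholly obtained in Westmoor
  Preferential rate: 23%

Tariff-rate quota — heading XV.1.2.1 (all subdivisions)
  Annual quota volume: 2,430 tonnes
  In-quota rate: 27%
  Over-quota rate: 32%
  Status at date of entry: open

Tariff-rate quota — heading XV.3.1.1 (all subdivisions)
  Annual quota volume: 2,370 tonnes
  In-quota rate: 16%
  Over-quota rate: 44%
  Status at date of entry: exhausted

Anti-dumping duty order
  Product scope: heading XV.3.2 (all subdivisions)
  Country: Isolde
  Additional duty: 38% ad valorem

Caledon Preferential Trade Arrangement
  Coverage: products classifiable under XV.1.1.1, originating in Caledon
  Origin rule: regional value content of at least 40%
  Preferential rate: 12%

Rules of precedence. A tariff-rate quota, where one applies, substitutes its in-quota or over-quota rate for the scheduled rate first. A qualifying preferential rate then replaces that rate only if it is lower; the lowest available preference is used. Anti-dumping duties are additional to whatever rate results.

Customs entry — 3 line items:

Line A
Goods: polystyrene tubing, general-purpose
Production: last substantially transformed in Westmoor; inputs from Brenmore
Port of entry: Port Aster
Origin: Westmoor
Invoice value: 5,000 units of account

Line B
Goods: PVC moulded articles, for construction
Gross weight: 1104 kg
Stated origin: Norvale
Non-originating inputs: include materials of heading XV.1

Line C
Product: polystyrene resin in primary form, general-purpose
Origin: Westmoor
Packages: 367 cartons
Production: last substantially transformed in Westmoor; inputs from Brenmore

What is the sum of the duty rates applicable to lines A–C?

41%

Line A: polystyrene → XV.3; tubing → XV.3.1; general-purpose → XV.3.1.2. Scheduled 13%. Westmoor agreement on XV.3: not wholly obtained. → 13%.
Line B: PVC → XV.1; moulded articles → XV.1.2; for construction → XV.1.2.2. Scheduled 13%. Norvale agreement on XV.1.2.2: CTH not met. → 13%.
Line C: polystyrene → XV.3; resin in primary form → XV.3.4; general-purpose → XV.3.4.3. Scheduled 15%. Westmoor agreement on XV.3: not wholly obtained. → 15%.
Sum: 13% + 13% + 15% = 41%.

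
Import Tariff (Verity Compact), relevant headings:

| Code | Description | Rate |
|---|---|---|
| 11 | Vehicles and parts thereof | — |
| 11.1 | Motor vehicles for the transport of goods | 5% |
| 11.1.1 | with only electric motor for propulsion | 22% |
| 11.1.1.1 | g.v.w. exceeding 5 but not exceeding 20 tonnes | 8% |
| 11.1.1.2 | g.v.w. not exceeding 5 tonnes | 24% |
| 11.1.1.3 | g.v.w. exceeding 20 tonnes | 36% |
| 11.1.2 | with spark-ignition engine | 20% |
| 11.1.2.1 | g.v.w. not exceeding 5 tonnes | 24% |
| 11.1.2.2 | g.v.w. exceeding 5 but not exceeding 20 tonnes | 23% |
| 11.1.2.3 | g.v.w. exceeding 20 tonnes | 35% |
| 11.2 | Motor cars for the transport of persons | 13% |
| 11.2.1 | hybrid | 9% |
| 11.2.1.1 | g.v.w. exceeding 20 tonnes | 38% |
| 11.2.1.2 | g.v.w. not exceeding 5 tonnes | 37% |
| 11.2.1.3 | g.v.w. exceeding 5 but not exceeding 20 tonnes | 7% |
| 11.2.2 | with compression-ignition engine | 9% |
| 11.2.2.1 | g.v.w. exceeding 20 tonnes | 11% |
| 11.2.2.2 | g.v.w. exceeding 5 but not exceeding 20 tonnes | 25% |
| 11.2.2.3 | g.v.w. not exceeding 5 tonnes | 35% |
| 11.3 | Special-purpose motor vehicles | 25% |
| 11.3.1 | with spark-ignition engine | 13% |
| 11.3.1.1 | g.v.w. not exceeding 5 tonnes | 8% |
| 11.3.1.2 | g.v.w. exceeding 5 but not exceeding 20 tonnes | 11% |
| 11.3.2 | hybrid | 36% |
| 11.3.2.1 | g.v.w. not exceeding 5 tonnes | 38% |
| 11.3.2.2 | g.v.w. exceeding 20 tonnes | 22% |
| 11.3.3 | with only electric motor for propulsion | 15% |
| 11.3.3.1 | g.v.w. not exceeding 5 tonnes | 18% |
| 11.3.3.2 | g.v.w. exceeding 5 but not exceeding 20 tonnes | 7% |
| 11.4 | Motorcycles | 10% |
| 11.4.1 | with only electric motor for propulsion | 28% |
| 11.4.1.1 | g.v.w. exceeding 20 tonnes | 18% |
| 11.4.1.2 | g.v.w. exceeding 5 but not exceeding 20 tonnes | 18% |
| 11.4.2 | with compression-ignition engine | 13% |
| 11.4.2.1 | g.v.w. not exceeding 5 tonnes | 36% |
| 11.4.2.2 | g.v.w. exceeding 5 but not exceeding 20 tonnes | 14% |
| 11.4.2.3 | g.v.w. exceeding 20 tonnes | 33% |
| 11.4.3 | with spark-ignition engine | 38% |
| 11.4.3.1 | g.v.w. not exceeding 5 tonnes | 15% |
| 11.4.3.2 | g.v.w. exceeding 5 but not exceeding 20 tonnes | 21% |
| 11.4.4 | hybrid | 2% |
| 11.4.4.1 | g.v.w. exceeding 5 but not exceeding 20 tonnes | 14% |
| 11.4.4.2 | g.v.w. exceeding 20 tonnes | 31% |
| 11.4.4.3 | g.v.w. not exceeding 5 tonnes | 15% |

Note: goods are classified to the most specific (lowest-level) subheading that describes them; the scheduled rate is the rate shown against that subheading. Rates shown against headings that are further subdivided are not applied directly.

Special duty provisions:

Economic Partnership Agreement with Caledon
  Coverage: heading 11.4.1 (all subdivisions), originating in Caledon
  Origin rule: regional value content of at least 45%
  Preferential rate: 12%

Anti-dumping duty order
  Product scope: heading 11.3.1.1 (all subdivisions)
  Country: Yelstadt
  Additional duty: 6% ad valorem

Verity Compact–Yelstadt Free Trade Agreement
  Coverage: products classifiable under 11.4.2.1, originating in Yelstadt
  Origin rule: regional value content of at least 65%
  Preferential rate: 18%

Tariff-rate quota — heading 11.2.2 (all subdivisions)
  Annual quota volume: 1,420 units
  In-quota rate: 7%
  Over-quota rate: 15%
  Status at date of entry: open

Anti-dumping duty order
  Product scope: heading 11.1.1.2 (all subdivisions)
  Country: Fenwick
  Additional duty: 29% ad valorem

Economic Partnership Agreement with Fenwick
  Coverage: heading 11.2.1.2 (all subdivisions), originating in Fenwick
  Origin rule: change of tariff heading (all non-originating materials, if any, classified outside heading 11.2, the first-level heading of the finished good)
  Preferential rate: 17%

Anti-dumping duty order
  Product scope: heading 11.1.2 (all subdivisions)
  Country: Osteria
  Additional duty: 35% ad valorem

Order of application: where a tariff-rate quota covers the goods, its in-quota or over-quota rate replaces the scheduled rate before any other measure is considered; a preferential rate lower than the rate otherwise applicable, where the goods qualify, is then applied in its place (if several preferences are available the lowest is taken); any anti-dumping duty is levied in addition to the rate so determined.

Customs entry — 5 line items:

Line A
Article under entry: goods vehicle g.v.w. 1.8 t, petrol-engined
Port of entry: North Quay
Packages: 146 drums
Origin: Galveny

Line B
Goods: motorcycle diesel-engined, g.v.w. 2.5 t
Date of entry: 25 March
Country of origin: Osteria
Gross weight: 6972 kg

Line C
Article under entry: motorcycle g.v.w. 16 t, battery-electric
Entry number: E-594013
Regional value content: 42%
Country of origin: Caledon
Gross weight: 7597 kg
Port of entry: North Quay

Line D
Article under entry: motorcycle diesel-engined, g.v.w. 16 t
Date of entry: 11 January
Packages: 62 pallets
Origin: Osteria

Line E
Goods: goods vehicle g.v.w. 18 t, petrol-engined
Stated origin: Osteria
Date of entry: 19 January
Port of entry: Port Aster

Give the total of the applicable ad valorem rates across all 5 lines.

150%

Line A: goods vehicle → 11.1; petrol-engined → 11.1.2; g.v.w. 1.8 t → 11.1.2.1. Scheduled 24%. No special measure applies. → 24%.
Line B: motorcycle → 11.4; diesel-engined → 11.4.2; g.v.w. 2.5 t → 11.4.2.1. Scheduled 36%. No special measure applies. → 36%.
Line C: motorcycle → 11.4; battery-electric → 11.4.1; g.v.w. 16 t → 11.4.1.2. Scheduled 18%. Caledon agreement on 11.4.1: RVC < 45%. → 18%.
Line D: motorcycle → 11.4; diesel-engined → 11.4.2; g.v.w. 16 t → 11.4.2.2. Scheduled 14%. No special measure applies. → 14%.
Line E: goods vehicle → 11.1; petrol-engined → 11.1.2; g.v.w. 18 t → 11.1.2.2. Scheduled 23%. anti-dumping (Osteria, 11.1.2): +35%; total 23% + 35% = 58%. → 58%.
Sum: 24% + 36% + 18% + 14% + 58% = 150%.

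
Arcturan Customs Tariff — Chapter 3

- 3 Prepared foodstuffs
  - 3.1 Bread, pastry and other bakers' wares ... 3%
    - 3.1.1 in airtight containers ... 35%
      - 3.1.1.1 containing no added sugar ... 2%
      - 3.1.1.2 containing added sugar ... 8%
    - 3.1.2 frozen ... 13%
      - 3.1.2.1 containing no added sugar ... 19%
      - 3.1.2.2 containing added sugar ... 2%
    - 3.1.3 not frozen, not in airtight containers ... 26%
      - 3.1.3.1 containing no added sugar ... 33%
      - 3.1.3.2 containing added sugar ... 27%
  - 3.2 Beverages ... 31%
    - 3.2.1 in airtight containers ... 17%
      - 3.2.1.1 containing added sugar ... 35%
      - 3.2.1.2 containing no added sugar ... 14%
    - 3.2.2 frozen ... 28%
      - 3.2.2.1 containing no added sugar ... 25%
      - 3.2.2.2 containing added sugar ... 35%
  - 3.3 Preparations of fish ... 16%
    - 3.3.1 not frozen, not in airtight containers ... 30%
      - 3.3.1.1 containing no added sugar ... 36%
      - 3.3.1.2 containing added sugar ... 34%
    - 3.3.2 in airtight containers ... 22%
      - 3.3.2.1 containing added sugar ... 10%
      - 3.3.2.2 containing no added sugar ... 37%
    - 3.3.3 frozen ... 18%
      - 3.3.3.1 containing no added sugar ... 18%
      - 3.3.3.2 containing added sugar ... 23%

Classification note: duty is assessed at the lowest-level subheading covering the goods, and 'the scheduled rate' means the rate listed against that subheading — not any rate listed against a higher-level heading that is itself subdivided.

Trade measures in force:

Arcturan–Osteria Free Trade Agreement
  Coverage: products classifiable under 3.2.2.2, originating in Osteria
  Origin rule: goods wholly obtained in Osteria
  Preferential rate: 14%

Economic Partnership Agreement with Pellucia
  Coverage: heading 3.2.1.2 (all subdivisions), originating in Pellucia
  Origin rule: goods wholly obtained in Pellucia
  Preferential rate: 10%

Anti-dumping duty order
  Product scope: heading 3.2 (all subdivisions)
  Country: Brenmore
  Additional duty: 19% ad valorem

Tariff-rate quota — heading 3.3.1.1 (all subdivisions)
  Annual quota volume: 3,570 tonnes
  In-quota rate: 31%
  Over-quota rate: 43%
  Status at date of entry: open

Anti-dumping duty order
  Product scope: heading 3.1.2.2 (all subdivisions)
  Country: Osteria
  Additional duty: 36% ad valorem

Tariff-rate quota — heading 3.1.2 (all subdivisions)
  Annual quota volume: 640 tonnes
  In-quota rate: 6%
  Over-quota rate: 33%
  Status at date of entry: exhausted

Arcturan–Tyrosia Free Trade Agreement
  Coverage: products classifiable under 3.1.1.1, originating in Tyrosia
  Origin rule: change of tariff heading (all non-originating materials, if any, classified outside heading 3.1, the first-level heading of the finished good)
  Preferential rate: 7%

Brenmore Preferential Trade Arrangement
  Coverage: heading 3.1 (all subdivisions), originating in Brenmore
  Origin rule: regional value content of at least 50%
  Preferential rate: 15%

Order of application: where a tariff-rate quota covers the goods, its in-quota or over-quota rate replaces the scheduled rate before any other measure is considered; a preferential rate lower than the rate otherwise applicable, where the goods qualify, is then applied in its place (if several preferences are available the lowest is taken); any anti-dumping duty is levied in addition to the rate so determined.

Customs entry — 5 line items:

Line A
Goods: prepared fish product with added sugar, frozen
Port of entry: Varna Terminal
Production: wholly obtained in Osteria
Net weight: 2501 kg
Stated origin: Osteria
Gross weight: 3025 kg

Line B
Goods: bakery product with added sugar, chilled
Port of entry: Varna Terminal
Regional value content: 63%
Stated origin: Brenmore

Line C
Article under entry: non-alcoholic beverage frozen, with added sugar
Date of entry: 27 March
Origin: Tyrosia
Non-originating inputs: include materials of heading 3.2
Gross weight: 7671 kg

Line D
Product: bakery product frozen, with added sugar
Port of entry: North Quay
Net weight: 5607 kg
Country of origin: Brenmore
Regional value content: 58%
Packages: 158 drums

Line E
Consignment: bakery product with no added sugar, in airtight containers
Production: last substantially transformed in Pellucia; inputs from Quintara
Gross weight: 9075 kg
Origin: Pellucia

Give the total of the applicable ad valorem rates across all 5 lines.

Line A: prepared fish product → 3.3; frozen → 3.3.3; with added sugar → 3.3.3.2. Scheduled 23%. Osteria agreement on 3.2.2.2: 3.3.3.2 not covered. → 23%.
Line B: bakery product → 3.1; chilled → 3.1.3; with added sugar → 3.1.3.2. Scheduled 27%. Brenmore agreement on 3.1: RVC ≥ 50% → 15% available; preferential 15%. → 15%.
Line C: non-alcoholic beverage → 3.2; frozen → 3.2.2; with added sugar → 3.2.2.2. Scheduled 35%. Tyrosia agreement on 3.1.1.1: 3.2.2.2 not covered. → 35%.
Line D: bakery product → 3.1; frozen → 3.1.2; with added sugar → 3.1.2.2. Scheduled 2%. quota on 3.1.2 exhausted → over-quota 33%; Brenmore agreement on 3.1: RVC ≥ 50% → 15% available; preferential 15%. → 15%.
Line E: bakery product → 3.1; in airtight containers → 3.1.1; with no added sugar → 3.1.1.1. Scheduled 2%. Pellucia agreement on 3.2.1.2: 3.1.1.1 not covered. → 2%.
Sum: 23% + 15% + 35% + 15% + 2% = 90%.

90%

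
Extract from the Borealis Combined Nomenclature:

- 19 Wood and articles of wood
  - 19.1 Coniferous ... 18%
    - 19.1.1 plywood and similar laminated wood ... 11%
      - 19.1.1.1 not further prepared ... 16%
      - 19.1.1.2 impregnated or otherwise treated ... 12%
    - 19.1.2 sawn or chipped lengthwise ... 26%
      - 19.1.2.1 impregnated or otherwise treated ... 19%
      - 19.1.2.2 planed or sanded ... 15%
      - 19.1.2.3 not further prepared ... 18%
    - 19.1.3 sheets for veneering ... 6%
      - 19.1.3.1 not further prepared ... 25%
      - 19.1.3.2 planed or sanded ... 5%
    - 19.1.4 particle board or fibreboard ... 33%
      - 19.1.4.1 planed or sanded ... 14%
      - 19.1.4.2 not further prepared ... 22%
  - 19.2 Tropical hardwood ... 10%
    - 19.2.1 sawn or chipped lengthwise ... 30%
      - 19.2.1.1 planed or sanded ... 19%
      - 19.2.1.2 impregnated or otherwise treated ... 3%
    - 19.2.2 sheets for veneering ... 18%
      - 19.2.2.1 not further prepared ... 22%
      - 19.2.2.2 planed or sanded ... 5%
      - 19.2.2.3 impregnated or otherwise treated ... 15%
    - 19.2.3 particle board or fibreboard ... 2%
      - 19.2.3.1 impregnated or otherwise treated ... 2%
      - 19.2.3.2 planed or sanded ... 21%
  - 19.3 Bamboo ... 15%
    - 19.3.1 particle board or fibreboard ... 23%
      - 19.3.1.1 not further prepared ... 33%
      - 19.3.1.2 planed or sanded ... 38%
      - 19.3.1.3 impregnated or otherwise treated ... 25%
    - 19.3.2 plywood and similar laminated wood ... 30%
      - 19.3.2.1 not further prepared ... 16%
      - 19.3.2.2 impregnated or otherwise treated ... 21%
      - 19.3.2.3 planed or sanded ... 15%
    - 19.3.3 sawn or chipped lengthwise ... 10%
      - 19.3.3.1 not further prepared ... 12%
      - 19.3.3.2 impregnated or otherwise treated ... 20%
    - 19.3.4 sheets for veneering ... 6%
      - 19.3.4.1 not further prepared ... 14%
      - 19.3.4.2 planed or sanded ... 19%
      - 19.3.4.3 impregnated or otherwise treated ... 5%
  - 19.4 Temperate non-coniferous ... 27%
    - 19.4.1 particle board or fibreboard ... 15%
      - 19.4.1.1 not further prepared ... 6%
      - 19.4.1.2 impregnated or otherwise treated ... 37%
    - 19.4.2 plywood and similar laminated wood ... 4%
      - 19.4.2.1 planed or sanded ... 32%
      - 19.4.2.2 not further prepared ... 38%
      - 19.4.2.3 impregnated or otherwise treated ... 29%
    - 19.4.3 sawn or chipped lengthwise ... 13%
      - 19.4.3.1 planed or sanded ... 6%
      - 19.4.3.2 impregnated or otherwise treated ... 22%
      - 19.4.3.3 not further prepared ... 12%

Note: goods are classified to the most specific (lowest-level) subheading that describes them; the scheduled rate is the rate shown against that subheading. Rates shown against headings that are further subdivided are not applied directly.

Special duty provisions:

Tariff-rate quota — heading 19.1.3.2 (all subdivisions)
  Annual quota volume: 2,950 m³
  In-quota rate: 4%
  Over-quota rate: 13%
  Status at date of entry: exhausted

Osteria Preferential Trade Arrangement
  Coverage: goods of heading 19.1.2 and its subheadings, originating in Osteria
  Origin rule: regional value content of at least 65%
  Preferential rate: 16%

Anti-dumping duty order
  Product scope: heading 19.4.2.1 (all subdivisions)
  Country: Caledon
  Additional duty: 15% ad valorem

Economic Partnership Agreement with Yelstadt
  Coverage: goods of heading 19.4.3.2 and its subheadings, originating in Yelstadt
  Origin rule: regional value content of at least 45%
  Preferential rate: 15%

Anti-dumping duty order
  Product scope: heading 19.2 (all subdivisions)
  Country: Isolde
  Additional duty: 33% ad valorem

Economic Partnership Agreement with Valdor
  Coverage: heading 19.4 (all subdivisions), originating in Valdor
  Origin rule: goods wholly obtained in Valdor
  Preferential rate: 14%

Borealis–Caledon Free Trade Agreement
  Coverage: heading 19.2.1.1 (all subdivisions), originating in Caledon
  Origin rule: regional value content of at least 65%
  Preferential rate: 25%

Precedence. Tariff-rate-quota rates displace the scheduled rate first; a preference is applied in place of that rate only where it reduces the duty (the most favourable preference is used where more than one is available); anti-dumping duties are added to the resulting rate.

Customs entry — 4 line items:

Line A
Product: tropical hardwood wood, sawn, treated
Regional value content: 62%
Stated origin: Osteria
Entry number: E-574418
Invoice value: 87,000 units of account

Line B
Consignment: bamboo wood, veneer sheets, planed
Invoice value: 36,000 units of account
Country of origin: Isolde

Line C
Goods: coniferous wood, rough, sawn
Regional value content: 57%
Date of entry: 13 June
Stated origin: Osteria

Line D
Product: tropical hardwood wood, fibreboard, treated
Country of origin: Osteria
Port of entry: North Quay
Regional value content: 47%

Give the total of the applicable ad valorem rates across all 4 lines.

42%

Line A: tropical hardwood → 19.2; sawn → 19.2.1; treated → 19.2.1.2. Scheduled 3%. Osteria agreement on 19.1.2: 19.2.1.2 not covered. → 3%.
Line B: bamboo → 19.3; veneer sheets → 19.3.4; planed → 19.3.4.2. Scheduled 19%. No special measure applies. → 19%.
Line C: coniferous → 19.1; sawn → 19.1.2; rough → 19.1.2.3. Scheduled 18%. Osteria agreement on 19.1.2: RVC < 65%. → 18%.
Line D: tropical hardwood → 19.2; fibreboard → 19.2.3; treated → 19.2.3.1. Scheduled 2%. Osteria agreement on 19.1.2: 19.2.3.1 not covered. → 2%.
Sum: 3% + 19% + 18% + 2% = 42%.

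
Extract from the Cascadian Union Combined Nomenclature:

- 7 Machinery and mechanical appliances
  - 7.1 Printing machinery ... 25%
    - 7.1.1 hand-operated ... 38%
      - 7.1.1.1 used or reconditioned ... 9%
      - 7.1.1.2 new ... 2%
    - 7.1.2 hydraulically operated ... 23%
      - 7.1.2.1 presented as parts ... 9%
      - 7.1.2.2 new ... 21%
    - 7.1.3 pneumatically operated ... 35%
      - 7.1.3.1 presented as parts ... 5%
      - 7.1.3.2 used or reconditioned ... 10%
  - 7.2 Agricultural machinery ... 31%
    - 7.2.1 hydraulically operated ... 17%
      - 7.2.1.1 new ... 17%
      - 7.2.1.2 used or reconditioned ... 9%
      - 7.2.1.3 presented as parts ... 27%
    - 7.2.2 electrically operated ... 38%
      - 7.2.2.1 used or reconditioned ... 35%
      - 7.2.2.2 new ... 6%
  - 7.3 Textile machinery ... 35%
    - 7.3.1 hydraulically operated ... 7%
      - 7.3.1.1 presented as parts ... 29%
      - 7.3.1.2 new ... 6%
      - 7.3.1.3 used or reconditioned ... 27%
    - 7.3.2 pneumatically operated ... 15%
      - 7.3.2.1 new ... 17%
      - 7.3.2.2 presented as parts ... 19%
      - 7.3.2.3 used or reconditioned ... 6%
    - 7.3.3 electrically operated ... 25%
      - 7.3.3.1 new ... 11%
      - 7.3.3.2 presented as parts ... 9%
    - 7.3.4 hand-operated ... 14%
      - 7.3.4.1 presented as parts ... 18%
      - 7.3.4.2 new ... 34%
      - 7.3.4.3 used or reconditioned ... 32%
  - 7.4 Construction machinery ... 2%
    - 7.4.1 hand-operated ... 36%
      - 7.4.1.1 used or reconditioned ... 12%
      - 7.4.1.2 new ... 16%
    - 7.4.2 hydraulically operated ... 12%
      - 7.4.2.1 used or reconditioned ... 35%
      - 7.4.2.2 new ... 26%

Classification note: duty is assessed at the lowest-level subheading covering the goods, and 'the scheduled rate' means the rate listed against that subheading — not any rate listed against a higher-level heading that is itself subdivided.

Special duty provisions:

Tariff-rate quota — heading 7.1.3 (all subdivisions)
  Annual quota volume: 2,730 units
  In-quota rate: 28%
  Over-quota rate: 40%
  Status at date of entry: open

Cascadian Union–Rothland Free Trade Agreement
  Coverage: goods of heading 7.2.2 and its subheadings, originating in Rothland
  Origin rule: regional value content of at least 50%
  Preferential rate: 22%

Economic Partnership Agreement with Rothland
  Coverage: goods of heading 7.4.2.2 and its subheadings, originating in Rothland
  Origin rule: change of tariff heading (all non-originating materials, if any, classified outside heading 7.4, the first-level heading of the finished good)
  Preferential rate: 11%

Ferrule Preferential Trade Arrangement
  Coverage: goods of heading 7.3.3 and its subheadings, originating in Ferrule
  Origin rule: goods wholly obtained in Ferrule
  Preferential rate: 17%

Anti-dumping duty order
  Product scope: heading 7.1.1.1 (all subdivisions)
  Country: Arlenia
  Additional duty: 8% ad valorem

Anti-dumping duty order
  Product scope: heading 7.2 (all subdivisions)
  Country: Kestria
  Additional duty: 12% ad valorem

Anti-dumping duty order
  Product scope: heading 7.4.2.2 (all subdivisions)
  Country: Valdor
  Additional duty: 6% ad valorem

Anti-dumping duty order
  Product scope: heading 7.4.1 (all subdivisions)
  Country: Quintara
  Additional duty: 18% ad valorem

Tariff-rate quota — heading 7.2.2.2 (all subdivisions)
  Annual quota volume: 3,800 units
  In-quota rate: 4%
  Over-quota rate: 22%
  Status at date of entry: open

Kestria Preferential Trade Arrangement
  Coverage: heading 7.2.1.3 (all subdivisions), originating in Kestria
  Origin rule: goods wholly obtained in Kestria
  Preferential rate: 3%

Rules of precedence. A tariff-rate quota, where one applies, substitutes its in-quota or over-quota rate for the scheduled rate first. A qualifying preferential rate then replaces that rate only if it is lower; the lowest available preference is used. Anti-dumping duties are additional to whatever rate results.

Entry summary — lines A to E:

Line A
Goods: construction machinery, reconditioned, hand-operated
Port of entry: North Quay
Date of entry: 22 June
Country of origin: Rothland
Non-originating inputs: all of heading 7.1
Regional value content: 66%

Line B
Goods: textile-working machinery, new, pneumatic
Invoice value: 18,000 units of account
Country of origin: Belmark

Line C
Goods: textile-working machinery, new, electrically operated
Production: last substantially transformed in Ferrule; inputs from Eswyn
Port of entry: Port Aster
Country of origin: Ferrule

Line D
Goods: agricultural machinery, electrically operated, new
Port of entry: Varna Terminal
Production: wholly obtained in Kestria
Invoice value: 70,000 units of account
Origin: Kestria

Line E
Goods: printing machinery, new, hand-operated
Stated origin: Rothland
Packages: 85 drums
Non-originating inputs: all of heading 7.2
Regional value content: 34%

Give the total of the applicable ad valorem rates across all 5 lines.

58%

Line A: construction → 7.4; hand-operated → 7.4.1; reconditioned → 7.4.1.1. Scheduled 12%. Rothland agreement on 7.2.2: 7.4.1.1 not covered; Rothland agreement on 7.4.2.2: 7.4.1.1 not covered. → 12%.
Line B: textile-working → 7.3; pneumatic → 7.3.2; new → 7.3.2.1. Scheduled 17%. No special measure applies. → 17%.
Line C: textile-working → 7.3; electrically operated → 7.3.3; new → 7.3.3.1. Scheduled 11%. Ferrule agreement on 7.3.3: not wholly obtained. → 11%.
Line D: agricultural → 7.2; electrically operated → 7.2.2; new → 7.2.2.2. Scheduled 6%. quota on 7.2.2.2 open → in-quota 4%; Kestria agreement on 7.2.1.3: 7.2.2.2 not covered; anti-dumping (Kestria, 7.2): +12%; total 4% + 12% = 16%. → 16%.
Line E: printing → 7.1; hand-operated → 7.1.1; new → 7.1.1.2. Scheduled 2%. Rothland agreement on 7.2.2: 7.1.1.2 not covered; Rothland agreement on 7.4.2.2: 7.1.1.2 not covered. → 2%.
Sum: 12% + 17% + 11% + 16% + 2% = 58%.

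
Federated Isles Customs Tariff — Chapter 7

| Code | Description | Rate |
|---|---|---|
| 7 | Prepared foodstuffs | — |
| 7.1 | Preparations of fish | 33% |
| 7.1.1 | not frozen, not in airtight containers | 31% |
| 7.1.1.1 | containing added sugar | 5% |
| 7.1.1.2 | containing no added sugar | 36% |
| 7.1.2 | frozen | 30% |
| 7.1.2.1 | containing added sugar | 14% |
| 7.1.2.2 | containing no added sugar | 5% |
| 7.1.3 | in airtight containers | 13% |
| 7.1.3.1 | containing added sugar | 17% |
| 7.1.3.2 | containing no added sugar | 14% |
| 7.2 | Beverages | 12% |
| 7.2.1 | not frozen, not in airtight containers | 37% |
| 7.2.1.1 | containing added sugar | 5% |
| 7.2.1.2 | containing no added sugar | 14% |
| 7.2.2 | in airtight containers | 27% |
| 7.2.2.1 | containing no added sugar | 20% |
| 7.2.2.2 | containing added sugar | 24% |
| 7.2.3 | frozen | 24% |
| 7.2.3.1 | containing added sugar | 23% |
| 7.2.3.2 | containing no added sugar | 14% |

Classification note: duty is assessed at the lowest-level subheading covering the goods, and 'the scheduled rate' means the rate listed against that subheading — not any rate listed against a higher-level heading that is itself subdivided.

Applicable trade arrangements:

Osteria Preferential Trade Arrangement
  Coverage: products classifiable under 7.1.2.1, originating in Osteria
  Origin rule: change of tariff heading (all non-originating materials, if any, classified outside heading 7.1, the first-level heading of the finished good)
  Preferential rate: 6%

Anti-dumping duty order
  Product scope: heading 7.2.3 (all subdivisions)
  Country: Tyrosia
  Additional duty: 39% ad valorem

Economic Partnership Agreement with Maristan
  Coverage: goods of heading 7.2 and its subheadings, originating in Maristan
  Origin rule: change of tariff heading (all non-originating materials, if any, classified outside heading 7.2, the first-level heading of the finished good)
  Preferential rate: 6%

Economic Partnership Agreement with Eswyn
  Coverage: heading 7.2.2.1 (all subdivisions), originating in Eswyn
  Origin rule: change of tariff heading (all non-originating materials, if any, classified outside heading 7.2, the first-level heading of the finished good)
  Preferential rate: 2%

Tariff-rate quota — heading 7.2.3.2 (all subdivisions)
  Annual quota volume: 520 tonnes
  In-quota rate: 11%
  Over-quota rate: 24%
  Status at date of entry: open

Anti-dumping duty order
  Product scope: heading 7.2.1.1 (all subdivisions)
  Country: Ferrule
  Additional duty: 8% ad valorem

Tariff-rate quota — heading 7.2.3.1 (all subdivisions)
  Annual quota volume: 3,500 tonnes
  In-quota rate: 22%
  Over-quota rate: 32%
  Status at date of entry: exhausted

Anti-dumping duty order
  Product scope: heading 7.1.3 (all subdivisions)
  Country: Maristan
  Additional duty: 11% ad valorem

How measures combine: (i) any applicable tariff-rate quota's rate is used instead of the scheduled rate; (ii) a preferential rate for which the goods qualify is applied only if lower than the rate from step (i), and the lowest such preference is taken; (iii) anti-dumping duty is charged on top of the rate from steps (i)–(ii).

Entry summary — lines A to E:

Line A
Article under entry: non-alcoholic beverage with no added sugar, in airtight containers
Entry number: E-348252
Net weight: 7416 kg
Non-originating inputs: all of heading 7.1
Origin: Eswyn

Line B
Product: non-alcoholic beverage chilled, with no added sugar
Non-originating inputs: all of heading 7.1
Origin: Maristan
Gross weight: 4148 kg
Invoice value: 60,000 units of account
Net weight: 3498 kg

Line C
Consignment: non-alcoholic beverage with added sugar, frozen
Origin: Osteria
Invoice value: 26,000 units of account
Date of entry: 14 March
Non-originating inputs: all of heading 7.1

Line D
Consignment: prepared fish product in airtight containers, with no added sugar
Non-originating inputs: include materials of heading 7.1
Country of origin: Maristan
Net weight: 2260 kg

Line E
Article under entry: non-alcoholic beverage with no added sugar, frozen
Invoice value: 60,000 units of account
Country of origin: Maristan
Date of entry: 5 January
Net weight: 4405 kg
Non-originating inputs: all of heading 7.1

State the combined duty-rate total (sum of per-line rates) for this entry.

71%

Line A: non-alcoholic beverage → 7.2; in airtight containers → 7.2.2; with no added sugar → 7.2.2.1. Scheduled 20%. Eswyn agreement on 7.2.2.1: CTH met → 2% available; preferential 2%. → 2%.
Line B: non-alcoholic beverage → 7.2; chilled → 7.2.1; with no added sugar → 7.2.1.2. Scheduled 14%. Maristan agreement on 7.2: CTH met → 6% available; preferential 6%. → 6%.
Line C: non-alcoholic beverage → 7.2; frozen → 7.2.3; with added sugar → 7.2.3.1. Scheduled 23%. quota on 7.2.3.1 exhausted → over-quota 32%; Osteria agreement on 7.1.2.1: 7.2.3.1 not covered. → 32%.
Line D: prepared fish product → 7.1; in airtight containers → 7.1.3; with no added sugar → 7.1.3.2. Scheduled 14%. Maristan agreement on 7.2: 7.1.3.2 not covered; anti-dumping (Maristan, 7.1.3): +11%; total 14% + 11% = 25%. → 25%.
Line E: non-alcoholic beverage → 7.2; frozen → 7.2.3; with no added sugar → 7.2.3.2. Scheduled 14%. quota on 7.2.3.2 open → in-quota 11%; Maristan agreement on 7.2: CTH met → 6% available; preferential 6%. → 6%.
Sum: 2% + 6% + 32% + 25% + 6% = 71%.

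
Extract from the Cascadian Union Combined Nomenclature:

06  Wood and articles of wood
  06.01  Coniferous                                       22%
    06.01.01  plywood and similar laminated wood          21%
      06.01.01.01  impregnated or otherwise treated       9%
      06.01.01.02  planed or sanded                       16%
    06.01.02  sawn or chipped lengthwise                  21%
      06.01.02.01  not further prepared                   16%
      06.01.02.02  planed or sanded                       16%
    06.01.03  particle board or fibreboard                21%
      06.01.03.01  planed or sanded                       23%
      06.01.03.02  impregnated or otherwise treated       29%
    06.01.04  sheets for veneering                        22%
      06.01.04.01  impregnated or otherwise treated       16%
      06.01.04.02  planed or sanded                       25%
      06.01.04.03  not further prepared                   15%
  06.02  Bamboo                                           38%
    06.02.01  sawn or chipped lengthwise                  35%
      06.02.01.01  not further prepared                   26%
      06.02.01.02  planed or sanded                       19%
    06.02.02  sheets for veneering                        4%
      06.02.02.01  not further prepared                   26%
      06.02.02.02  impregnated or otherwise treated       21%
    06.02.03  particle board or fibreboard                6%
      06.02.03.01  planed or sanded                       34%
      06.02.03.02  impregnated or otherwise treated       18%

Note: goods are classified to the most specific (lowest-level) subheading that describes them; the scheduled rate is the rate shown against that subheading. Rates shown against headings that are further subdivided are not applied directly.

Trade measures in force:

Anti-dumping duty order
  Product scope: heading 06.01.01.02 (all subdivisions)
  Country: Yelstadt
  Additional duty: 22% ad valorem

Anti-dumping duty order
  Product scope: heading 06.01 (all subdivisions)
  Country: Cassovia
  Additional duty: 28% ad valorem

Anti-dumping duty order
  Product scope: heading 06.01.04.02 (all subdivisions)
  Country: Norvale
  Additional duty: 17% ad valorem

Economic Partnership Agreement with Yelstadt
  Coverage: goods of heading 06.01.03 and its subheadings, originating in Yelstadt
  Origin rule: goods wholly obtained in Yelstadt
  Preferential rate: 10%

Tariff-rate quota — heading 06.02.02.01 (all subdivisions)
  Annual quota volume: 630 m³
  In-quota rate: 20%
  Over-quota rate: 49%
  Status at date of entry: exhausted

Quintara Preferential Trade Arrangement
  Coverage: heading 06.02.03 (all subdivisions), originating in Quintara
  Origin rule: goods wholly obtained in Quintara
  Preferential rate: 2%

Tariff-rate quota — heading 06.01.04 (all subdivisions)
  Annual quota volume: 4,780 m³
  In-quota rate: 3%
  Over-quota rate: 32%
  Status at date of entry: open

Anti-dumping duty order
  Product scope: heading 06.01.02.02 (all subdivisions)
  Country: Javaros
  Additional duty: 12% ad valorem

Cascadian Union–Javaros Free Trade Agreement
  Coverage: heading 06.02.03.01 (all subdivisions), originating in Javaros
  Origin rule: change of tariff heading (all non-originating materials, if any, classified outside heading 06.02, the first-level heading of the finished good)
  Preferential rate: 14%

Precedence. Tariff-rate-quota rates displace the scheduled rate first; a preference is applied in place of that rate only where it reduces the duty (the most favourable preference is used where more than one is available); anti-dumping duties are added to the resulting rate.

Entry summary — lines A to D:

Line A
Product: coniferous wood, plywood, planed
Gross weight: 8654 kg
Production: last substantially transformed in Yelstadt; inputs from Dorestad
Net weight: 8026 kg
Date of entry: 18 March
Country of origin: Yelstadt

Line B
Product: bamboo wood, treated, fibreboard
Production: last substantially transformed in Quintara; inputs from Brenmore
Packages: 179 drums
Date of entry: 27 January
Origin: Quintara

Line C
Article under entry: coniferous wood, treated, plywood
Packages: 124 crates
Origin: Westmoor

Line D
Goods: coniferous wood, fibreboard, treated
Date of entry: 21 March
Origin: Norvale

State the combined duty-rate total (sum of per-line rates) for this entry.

94%

Line A: coniferous → 06.01; plywood → 06.01.01; planed → 06.01.01.02. Scheduled 16%. Yelstadt agreement on 06.01.03: 06.01.01.02 not covered; anti-dumping (Yelstadt, 06.01.01.02): +22%; total 16% + 22% = 38%. → 38%.
Line B: bamboo → 06.02; fibreboard → 06.02.03; treated → 06.02.03.02. Scheduled 18%. Quintara agreement on 06.02.03: not wholly obtained. → 18%.
Line C: coniferous → 06.01; plywood → 06.01.01; treated → 06.01.01.01. Scheduled 9%. No special measure applies. → 9%.
Line D: coniferous → 06.01; fibreboard → 06.01.03; treated → 06.01.03.02. Scheduled 29%. No special measure applies. → 29%.
Sum: 38% + 18% + 9% + 29% = 94%.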